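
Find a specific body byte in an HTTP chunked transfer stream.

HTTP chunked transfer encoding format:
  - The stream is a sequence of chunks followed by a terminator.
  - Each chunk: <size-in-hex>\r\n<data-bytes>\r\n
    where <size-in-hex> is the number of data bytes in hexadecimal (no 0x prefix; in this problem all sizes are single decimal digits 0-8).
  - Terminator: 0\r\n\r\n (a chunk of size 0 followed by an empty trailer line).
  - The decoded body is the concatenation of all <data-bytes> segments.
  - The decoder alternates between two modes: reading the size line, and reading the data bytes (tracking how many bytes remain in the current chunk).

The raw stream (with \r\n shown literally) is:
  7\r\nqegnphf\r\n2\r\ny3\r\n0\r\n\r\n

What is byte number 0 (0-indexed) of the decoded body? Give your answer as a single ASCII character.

Answer: q

Derivation:
Chunk 1: stream[0..1]='7' size=0x7=7, data at stream[3..10]='qegnphf' -> body[0..7], body so far='qegnphf'
Chunk 2: stream[12..13]='2' size=0x2=2, data at stream[15..17]='y3' -> body[7..9], body so far='qegnphfy3'
Chunk 3: stream[19..20]='0' size=0 (terminator). Final body='qegnphfy3' (9 bytes)
Body byte 0 = 'q'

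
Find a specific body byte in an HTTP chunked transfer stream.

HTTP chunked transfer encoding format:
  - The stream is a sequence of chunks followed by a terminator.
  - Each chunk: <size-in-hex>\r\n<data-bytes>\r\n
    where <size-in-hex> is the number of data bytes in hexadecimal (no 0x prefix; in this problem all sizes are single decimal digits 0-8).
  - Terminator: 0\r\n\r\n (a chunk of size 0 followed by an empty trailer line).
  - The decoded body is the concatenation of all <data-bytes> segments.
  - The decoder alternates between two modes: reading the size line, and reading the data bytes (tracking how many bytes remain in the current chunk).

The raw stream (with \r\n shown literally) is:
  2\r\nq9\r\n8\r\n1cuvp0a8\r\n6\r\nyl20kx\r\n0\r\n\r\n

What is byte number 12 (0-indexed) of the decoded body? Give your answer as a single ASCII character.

Chunk 1: stream[0..1]='2' size=0x2=2, data at stream[3..5]='q9' -> body[0..2], body so far='q9'
Chunk 2: stream[7..8]='8' size=0x8=8, data at stream[10..18]='1cuvp0a8' -> body[2..10], body so far='q91cuvp0a8'
Chunk 3: stream[20..21]='6' size=0x6=6, data at stream[23..29]='yl20kx' -> body[10..16], body so far='q91cuvp0a8yl20kx'
Chunk 4: stream[31..32]='0' size=0 (terminator). Final body='q91cuvp0a8yl20kx' (16 bytes)
Body byte 12 = '2'

Answer: 2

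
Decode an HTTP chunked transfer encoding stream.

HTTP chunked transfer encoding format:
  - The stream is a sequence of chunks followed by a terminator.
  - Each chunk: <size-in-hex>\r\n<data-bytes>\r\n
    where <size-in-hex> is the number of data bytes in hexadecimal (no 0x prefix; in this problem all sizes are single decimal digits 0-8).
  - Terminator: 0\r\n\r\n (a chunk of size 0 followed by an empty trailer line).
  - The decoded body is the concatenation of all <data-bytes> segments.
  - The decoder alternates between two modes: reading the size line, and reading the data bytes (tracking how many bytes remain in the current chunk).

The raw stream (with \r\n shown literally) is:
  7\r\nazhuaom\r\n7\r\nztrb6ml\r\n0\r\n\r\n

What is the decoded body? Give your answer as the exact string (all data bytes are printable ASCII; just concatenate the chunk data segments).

Answer: azhuaomztrb6ml

Derivation:
Chunk 1: stream[0..1]='7' size=0x7=7, data at stream[3..10]='azhuaom' -> body[0..7], body so far='azhuaom'
Chunk 2: stream[12..13]='7' size=0x7=7, data at stream[15..22]='ztrb6ml' -> body[7..14], body so far='azhuaomztrb6ml'
Chunk 3: stream[24..25]='0' size=0 (terminator). Final body='azhuaomztrb6ml' (14 bytes)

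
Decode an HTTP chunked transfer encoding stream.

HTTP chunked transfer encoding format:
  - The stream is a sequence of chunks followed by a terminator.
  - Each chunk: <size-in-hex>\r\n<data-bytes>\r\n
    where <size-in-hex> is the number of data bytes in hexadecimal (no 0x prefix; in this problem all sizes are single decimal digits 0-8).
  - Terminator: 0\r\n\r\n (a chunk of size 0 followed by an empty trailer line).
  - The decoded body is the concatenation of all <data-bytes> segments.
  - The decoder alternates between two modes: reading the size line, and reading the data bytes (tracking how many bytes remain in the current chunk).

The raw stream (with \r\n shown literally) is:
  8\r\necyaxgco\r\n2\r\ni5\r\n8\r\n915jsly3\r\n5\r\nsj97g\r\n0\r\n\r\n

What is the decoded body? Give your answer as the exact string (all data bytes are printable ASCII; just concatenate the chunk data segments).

Answer: ecyaxgcoi5915jsly3sj97g

Derivation:
Chunk 1: stream[0..1]='8' size=0x8=8, data at stream[3..11]='ecyaxgco' -> body[0..8], body so far='ecyaxgco'
Chunk 2: stream[13..14]='2' size=0x2=2, data at stream[16..18]='i5' -> body[8..10], body so far='ecyaxgcoi5'
Chunk 3: stream[20..21]='8' size=0x8=8, data at stream[23..31]='915jsly3' -> body[10..18], body so far='ecyaxgcoi5915jsly3'
Chunk 4: stream[33..34]='5' size=0x5=5, data at stream[36..41]='sj97g' -> body[18..23], body so far='ecyaxgcoi5915jsly3sj97g'
Chunk 5: stream[43..44]='0' size=0 (terminator). Final body='ecyaxgcoi5915jsly3sj97g' (23 bytes)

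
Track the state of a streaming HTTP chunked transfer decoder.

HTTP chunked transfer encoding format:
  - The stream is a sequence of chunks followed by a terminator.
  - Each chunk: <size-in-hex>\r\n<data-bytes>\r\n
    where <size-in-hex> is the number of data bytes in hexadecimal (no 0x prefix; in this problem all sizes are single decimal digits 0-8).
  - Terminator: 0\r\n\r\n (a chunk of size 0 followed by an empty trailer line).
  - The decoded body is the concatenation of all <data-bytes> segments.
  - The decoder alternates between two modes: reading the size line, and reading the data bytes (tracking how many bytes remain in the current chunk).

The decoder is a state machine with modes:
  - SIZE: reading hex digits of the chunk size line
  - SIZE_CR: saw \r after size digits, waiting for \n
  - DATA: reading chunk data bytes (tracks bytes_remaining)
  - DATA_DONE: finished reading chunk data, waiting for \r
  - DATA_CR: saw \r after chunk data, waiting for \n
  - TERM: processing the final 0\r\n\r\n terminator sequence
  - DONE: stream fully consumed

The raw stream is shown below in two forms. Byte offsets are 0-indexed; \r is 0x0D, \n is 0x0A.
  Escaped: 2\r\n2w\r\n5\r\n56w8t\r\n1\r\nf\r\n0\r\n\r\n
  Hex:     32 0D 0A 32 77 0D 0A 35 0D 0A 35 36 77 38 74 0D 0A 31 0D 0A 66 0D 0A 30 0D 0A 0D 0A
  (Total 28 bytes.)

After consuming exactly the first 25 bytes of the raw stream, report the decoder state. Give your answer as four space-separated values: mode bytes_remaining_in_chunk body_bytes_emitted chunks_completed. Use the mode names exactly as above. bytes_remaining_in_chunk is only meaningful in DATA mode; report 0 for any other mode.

Byte 0 = '2': mode=SIZE remaining=0 emitted=0 chunks_done=0
Byte 1 = 0x0D: mode=SIZE_CR remaining=0 emitted=0 chunks_done=0
Byte 2 = 0x0A: mode=DATA remaining=2 emitted=0 chunks_done=0
Byte 3 = '2': mode=DATA remaining=1 emitted=1 chunks_done=0
Byte 4 = 'w': mode=DATA_DONE remaining=0 emitted=2 chunks_done=0
Byte 5 = 0x0D: mode=DATA_CR remaining=0 emitted=2 chunks_done=0
Byte 6 = 0x0A: mode=SIZE remaining=0 emitted=2 chunks_done=1
Byte 7 = '5': mode=SIZE remaining=0 emitted=2 chunks_done=1
Byte 8 = 0x0D: mode=SIZE_CR remaining=0 emitted=2 chunks_done=1
Byte 9 = 0x0A: mode=DATA remaining=5 emitted=2 chunks_done=1
Byte 10 = '5': mode=DATA remaining=4 emitted=3 chunks_done=1
Byte 11 = '6': mode=DATA remaining=3 emitted=4 chunks_done=1
Byte 12 = 'w': mode=DATA remaining=2 emitted=5 chunks_done=1
Byte 13 = '8': mode=DATA remaining=1 emitted=6 chunks_done=1
Byte 14 = 't': mode=DATA_DONE remaining=0 emitted=7 chunks_done=1
Byte 15 = 0x0D: mode=DATA_CR remaining=0 emitted=7 chunks_done=1
Byte 16 = 0x0A: mode=SIZE remaining=0 emitted=7 chunks_done=2
Byte 17 = '1': mode=SIZE remaining=0 emitted=7 chunks_done=2
Byte 18 = 0x0D: mode=SIZE_CR remaining=0 emitted=7 chunks_done=2
Byte 19 = 0x0A: mode=DATA remaining=1 emitted=7 chunks_done=2
Byte 20 = 'f': mode=DATA_DONE remaining=0 emitted=8 chunks_done=2
Byte 21 = 0x0D: mode=DATA_CR remaining=0 emitted=8 chunks_done=2
Byte 22 = 0x0A: mode=SIZE remaining=0 emitted=8 chunks_done=3
Byte 23 = '0': mode=SIZE remaining=0 emitted=8 chunks_done=3
Byte 24 = 0x0D: mode=SIZE_CR remaining=0 emitted=8 chunks_done=3

Answer: SIZE_CR 0 8 3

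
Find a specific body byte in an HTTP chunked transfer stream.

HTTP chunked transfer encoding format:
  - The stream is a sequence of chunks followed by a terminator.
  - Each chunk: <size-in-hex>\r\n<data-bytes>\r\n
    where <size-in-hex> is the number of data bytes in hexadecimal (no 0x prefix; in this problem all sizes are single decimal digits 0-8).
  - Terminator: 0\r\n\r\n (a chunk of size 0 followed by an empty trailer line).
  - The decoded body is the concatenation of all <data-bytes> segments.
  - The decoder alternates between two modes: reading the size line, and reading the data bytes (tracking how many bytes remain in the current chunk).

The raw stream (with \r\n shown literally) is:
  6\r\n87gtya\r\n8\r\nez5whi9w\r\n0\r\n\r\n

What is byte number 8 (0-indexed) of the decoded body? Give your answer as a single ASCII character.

Answer: 5

Derivation:
Chunk 1: stream[0..1]='6' size=0x6=6, data at stream[3..9]='87gtya' -> body[0..6], body so far='87gtya'
Chunk 2: stream[11..12]='8' size=0x8=8, data at stream[14..22]='ez5whi9w' -> body[6..14], body so far='87gtyaez5whi9w'
Chunk 3: stream[24..25]='0' size=0 (terminator). Final body='87gtyaez5whi9w' (14 bytes)
Body byte 8 = '5'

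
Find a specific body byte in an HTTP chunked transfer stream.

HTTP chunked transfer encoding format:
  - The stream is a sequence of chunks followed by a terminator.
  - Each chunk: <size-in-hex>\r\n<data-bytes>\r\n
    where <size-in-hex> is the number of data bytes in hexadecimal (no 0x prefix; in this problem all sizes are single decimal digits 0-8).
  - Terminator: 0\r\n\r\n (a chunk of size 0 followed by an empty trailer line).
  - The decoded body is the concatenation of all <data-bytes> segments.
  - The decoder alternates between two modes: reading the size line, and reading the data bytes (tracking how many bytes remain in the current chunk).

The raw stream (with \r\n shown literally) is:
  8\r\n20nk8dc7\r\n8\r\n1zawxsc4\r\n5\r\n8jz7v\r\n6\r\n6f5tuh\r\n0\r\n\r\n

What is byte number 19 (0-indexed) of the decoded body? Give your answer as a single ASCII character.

Answer: 7

Derivation:
Chunk 1: stream[0..1]='8' size=0x8=8, data at stream[3..11]='20nk8dc7' -> body[0..8], body so far='20nk8dc7'
Chunk 2: stream[13..14]='8' size=0x8=8, data at stream[16..24]='1zawxsc4' -> body[8..16], body so far='20nk8dc71zawxsc4'
Chunk 3: stream[26..27]='5' size=0x5=5, data at stream[29..34]='8jz7v' -> body[16..21], body so far='20nk8dc71zawxsc48jz7v'
Chunk 4: stream[36..37]='6' size=0x6=6, data at stream[39..45]='6f5tuh' -> body[21..27], body so far='20nk8dc71zawxsc48jz7v6f5tuh'
Chunk 5: stream[47..48]='0' size=0 (terminator). Final body='20nk8dc71zawxsc48jz7v6f5tuh' (27 bytes)
Body byte 19 = '7'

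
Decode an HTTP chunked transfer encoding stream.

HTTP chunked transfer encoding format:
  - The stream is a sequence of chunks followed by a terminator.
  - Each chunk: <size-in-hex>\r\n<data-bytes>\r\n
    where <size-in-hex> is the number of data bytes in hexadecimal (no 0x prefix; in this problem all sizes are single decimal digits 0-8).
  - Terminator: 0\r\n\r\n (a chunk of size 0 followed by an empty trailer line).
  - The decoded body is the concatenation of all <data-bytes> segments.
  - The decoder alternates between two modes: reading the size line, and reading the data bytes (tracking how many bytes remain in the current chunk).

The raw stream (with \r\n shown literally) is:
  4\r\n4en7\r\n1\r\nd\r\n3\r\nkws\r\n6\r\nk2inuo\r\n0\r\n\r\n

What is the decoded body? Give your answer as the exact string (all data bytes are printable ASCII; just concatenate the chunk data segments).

Answer: 4en7dkwsk2inuo

Derivation:
Chunk 1: stream[0..1]='4' size=0x4=4, data at stream[3..7]='4en7' -> body[0..4], body so far='4en7'
Chunk 2: stream[9..10]='1' size=0x1=1, data at stream[12..13]='d' -> body[4..5], body so far='4en7d'
Chunk 3: stream[15..16]='3' size=0x3=3, data at stream[18..21]='kws' -> body[5..8], body so far='4en7dkws'
Chunk 4: stream[23..24]='6' size=0x6=6, data at stream[26..32]='k2inuo' -> body[8..14], body so far='4en7dkwsk2inuo'
Chunk 5: stream[34..35]='0' size=0 (terminator). Final body='4en7dkwsk2inuo' (14 bytes)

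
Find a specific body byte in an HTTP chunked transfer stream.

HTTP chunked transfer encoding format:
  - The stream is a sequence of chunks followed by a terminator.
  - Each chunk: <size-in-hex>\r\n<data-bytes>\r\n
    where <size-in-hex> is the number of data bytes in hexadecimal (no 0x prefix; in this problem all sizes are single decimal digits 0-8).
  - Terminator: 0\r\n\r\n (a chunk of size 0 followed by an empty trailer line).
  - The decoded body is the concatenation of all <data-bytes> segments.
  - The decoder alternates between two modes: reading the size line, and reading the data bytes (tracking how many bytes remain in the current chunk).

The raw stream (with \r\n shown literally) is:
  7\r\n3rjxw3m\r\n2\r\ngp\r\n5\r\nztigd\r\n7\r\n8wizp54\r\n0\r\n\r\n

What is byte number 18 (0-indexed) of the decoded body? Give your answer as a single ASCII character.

Chunk 1: stream[0..1]='7' size=0x7=7, data at stream[3..10]='3rjxw3m' -> body[0..7], body so far='3rjxw3m'
Chunk 2: stream[12..13]='2' size=0x2=2, data at stream[15..17]='gp' -> body[7..9], body so far='3rjxw3mgp'
Chunk 3: stream[19..20]='5' size=0x5=5, data at stream[22..27]='ztigd' -> body[9..14], body so far='3rjxw3mgpztigd'
Chunk 4: stream[29..30]='7' size=0x7=7, data at stream[32..39]='8wizp54' -> body[14..21], body so far='3rjxw3mgpztigd8wizp54'
Chunk 5: stream[41..42]='0' size=0 (terminator). Final body='3rjxw3mgpztigd8wizp54' (21 bytes)
Body byte 18 = 'p'

Answer: p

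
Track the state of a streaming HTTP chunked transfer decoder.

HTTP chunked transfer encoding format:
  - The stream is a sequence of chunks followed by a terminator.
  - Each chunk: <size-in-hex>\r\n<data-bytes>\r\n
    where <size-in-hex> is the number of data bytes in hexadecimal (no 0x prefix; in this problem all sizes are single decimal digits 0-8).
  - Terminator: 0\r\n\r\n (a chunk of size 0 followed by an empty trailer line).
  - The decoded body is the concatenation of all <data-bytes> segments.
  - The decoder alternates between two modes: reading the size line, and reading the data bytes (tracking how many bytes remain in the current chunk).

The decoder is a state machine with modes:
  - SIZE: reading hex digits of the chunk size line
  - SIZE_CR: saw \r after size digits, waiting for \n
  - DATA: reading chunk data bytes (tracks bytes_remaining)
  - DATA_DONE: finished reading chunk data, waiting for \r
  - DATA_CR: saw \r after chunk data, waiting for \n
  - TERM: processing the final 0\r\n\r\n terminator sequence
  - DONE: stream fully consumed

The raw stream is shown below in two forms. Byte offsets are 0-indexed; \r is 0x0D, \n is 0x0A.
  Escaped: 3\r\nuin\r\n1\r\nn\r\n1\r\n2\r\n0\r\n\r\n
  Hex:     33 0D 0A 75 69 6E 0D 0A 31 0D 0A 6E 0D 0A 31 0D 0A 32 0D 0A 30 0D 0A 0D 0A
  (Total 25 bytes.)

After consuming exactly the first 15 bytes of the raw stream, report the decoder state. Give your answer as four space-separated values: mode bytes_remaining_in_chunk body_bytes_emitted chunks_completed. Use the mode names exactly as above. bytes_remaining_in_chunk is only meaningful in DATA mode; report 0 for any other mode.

Byte 0 = '3': mode=SIZE remaining=0 emitted=0 chunks_done=0
Byte 1 = 0x0D: mode=SIZE_CR remaining=0 emitted=0 chunks_done=0
Byte 2 = 0x0A: mode=DATA remaining=3 emitted=0 chunks_done=0
Byte 3 = 'u': mode=DATA remaining=2 emitted=1 chunks_done=0
Byte 4 = 'i': mode=DATA remaining=1 emitted=2 chunks_done=0
Byte 5 = 'n': mode=DATA_DONE remaining=0 emitted=3 chunks_done=0
Byte 6 = 0x0D: mode=DATA_CR remaining=0 emitted=3 chunks_done=0
Byte 7 = 0x0A: mode=SIZE remaining=0 emitted=3 chunks_done=1
Byte 8 = '1': mode=SIZE remaining=0 emitted=3 chunks_done=1
Byte 9 = 0x0D: mode=SIZE_CR remaining=0 emitted=3 chunks_done=1
Byte 10 = 0x0A: mode=DATA remaining=1 emitted=3 chunks_done=1
Byte 11 = 'n': mode=DATA_DONE remaining=0 emitted=4 chunks_done=1
Byte 12 = 0x0D: mode=DATA_CR remaining=0 emitted=4 chunks_done=1
Byte 13 = 0x0A: mode=SIZE remaining=0 emitted=4 chunks_done=2
Byte 14 = '1': mode=SIZE remaining=0 emitted=4 chunks_done=2

Answer: SIZE 0 4 2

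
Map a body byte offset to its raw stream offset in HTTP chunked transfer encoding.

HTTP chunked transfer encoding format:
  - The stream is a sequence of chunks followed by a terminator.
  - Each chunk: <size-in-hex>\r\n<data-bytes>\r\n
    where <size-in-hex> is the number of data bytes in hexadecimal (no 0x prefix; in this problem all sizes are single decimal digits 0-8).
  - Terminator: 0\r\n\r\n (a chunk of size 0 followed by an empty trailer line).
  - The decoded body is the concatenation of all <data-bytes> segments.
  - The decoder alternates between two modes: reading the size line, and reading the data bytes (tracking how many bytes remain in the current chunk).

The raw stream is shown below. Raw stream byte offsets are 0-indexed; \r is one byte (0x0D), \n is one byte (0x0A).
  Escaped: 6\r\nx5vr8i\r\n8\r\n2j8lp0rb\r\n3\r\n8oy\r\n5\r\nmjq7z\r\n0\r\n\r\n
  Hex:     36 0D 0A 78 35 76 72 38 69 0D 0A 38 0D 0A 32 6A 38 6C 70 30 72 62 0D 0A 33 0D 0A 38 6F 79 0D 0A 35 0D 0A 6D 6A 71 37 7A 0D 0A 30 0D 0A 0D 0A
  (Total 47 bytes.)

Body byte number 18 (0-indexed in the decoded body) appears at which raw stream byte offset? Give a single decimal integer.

Answer: 36

Derivation:
Chunk 1: stream[0..1]='6' size=0x6=6, data at stream[3..9]='x5vr8i' -> body[0..6], body so far='x5vr8i'
Chunk 2: stream[11..12]='8' size=0x8=8, data at stream[14..22]='2j8lp0rb' -> body[6..14], body so far='x5vr8i2j8lp0rb'
Chunk 3: stream[24..25]='3' size=0x3=3, data at stream[27..30]='8oy' -> body[14..17], body so far='x5vr8i2j8lp0rb8oy'
Chunk 4: stream[32..33]='5' size=0x5=5, data at stream[35..40]='mjq7z' -> body[17..22], body so far='x5vr8i2j8lp0rb8oymjq7z'
Chunk 5: stream[42..43]='0' size=0 (terminator). Final body='x5vr8i2j8lp0rb8oymjq7z' (22 bytes)
Body byte 18 at stream offset 36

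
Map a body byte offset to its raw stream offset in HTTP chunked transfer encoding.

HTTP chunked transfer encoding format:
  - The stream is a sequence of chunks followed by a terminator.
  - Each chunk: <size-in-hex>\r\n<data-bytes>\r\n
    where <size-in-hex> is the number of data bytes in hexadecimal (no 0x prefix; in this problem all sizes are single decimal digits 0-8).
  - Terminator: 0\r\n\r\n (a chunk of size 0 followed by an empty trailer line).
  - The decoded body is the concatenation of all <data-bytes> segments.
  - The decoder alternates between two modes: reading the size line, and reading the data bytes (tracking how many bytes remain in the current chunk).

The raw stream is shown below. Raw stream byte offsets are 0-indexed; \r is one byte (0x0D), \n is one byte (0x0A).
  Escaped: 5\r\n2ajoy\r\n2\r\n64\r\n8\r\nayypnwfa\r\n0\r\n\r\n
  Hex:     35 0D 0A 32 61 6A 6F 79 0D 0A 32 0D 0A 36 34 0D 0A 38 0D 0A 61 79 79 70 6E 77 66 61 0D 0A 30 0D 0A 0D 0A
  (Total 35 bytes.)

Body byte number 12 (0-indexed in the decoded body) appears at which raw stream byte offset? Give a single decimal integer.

Chunk 1: stream[0..1]='5' size=0x5=5, data at stream[3..8]='2ajoy' -> body[0..5], body so far='2ajoy'
Chunk 2: stream[10..11]='2' size=0x2=2, data at stream[13..15]='64' -> body[5..7], body so far='2ajoy64'
Chunk 3: stream[17..18]='8' size=0x8=8, data at stream[20..28]='ayypnwfa' -> body[7..15], body so far='2ajoy64ayypnwfa'
Chunk 4: stream[30..31]='0' size=0 (terminator). Final body='2ajoy64ayypnwfa' (15 bytes)
Body byte 12 at stream offset 25

Answer: 25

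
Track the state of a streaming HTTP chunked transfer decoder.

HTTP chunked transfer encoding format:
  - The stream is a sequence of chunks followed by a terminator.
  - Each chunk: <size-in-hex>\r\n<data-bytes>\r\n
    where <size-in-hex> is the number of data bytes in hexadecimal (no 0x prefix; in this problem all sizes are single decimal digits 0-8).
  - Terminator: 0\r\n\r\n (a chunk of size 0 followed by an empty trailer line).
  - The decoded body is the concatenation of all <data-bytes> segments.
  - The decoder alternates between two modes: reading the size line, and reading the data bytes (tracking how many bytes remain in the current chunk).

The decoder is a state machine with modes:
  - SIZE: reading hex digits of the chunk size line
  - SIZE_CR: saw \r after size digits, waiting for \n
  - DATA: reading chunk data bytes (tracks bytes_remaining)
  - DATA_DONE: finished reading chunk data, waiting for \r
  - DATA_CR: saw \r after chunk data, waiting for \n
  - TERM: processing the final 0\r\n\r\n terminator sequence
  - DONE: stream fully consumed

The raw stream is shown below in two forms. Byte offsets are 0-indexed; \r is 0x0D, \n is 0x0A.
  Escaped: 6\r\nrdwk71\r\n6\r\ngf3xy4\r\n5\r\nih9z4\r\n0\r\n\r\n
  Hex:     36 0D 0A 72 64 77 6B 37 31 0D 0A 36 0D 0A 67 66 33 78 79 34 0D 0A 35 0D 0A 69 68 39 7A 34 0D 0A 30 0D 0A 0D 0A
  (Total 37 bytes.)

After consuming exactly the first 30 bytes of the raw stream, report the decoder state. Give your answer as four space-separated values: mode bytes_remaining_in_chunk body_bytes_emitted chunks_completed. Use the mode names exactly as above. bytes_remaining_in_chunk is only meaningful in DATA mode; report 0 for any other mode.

Byte 0 = '6': mode=SIZE remaining=0 emitted=0 chunks_done=0
Byte 1 = 0x0D: mode=SIZE_CR remaining=0 emitted=0 chunks_done=0
Byte 2 = 0x0A: mode=DATA remaining=6 emitted=0 chunks_done=0
Byte 3 = 'r': mode=DATA remaining=5 emitted=1 chunks_done=0
Byte 4 = 'd': mode=DATA remaining=4 emitted=2 chunks_done=0
Byte 5 = 'w': mode=DATA remaining=3 emitted=3 chunks_done=0
Byte 6 = 'k': mode=DATA remaining=2 emitted=4 chunks_done=0
Byte 7 = '7': mode=DATA remaining=1 emitted=5 chunks_done=0
Byte 8 = '1': mode=DATA_DONE remaining=0 emitted=6 chunks_done=0
Byte 9 = 0x0D: mode=DATA_CR remaining=0 emitted=6 chunks_done=0
Byte 10 = 0x0A: mode=SIZE remaining=0 emitted=6 chunks_done=1
Byte 11 = '6': mode=SIZE remaining=0 emitted=6 chunks_done=1
Byte 12 = 0x0D: mode=SIZE_CR remaining=0 emitted=6 chunks_done=1
Byte 13 = 0x0A: mode=DATA remaining=6 emitted=6 chunks_done=1
Byte 14 = 'g': mode=DATA remaining=5 emitted=7 chunks_done=1
Byte 15 = 'f': mode=DATA remaining=4 emitted=8 chunks_done=1
Byte 16 = '3': mode=DATA remaining=3 emitted=9 chunks_done=1
Byte 17 = 'x': mode=DATA remaining=2 emitted=10 chunks_done=1
Byte 18 = 'y': mode=DATA remaining=1 emitted=11 chunks_done=1
Byte 19 = '4': mode=DATA_DONE remaining=0 emitted=12 chunks_done=1
Byte 20 = 0x0D: mode=DATA_CR remaining=0 emitted=12 chunks_done=1
Byte 21 = 0x0A: mode=SIZE remaining=0 emitted=12 chunks_done=2
Byte 22 = '5': mode=SIZE remaining=0 emitted=12 chunks_done=2
Byte 23 = 0x0D: mode=SIZE_CR remaining=0 emitted=12 chunks_done=2
Byte 24 = 0x0A: mode=DATA remaining=5 emitted=12 chunks_done=2
Byte 25 = 'i': mode=DATA remaining=4 emitted=13 chunks_done=2
Byte 26 = 'h': mode=DATA remaining=3 emitted=14 chunks_done=2
Byte 27 = '9': mode=DATA remaining=2 emitted=15 chunks_done=2
Byte 28 = 'z': mode=DATA remaining=1 emitted=16 chunks_done=2
Byte 29 = '4': mode=DATA_DONE remaining=0 emitted=17 chunks_done=2

Answer: DATA_DONE 0 17 2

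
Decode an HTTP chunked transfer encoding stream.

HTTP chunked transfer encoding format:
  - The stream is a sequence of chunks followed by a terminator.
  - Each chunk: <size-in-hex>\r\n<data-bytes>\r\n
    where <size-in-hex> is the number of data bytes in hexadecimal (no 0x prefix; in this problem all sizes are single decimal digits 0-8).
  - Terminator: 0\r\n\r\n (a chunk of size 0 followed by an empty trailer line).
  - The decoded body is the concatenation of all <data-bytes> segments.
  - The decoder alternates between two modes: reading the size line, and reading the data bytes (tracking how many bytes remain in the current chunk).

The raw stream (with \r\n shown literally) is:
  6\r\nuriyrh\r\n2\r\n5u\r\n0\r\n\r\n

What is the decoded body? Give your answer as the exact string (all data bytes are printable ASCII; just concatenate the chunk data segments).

Chunk 1: stream[0..1]='6' size=0x6=6, data at stream[3..9]='uriyrh' -> body[0..6], body so far='uriyrh'
Chunk 2: stream[11..12]='2' size=0x2=2, data at stream[14..16]='5u' -> body[6..8], body so far='uriyrh5u'
Chunk 3: stream[18..19]='0' size=0 (terminator). Final body='uriyrh5u' (8 bytes)

Answer: uriyrh5u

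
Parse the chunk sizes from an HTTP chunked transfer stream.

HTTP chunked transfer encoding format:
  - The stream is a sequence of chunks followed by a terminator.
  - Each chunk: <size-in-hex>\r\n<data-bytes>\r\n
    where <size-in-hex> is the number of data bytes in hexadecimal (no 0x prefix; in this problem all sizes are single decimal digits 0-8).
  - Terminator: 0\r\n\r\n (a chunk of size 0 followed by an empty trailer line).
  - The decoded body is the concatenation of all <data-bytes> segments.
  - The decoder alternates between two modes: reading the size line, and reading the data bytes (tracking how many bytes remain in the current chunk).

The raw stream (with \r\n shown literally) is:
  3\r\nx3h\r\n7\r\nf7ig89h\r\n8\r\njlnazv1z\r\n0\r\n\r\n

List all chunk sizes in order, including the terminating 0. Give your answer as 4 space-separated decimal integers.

Chunk 1: stream[0..1]='3' size=0x3=3, data at stream[3..6]='x3h' -> body[0..3], body so far='x3h'
Chunk 2: stream[8..9]='7' size=0x7=7, data at stream[11..18]='f7ig89h' -> body[3..10], body so far='x3hf7ig89h'
Chunk 3: stream[20..21]='8' size=0x8=8, data at stream[23..31]='jlnazv1z' -> body[10..18], body so far='x3hf7ig89hjlnazv1z'
Chunk 4: stream[33..34]='0' size=0 (terminator). Final body='x3hf7ig89hjlnazv1z' (18 bytes)

Answer: 3 7 8 0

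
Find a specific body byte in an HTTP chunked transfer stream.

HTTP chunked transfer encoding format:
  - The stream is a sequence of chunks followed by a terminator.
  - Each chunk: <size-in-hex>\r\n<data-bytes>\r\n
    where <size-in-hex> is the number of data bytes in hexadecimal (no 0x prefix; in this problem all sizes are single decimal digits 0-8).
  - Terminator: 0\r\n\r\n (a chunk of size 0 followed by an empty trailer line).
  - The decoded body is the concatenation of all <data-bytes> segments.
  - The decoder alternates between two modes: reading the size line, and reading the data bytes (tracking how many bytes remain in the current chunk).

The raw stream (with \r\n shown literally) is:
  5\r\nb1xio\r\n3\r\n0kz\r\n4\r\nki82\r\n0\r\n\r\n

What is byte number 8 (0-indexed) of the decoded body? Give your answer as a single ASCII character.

Chunk 1: stream[0..1]='5' size=0x5=5, data at stream[3..8]='b1xio' -> body[0..5], body so far='b1xio'
Chunk 2: stream[10..11]='3' size=0x3=3, data at stream[13..16]='0kz' -> body[5..8], body so far='b1xio0kz'
Chunk 3: stream[18..19]='4' size=0x4=4, data at stream[21..25]='ki82' -> body[8..12], body so far='b1xio0kzki82'
Chunk 4: stream[27..28]='0' size=0 (terminator). Final body='b1xio0kzki82' (12 bytes)
Body byte 8 = 'k'

Answer: k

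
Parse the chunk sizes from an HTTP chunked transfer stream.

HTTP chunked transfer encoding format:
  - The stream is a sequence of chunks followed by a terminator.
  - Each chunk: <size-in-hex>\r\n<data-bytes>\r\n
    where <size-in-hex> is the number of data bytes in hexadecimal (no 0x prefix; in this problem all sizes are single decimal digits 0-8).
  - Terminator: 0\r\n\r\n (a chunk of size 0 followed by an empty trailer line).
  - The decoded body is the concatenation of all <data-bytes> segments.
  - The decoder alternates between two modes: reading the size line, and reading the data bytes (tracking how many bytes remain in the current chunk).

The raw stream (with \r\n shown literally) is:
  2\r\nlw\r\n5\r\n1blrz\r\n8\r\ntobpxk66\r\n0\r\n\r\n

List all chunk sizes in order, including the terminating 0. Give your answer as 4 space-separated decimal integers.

Answer: 2 5 8 0

Derivation:
Chunk 1: stream[0..1]='2' size=0x2=2, data at stream[3..5]='lw' -> body[0..2], body so far='lw'
Chunk 2: stream[7..8]='5' size=0x5=5, data at stream[10..15]='1blrz' -> body[2..7], body so far='lw1blrz'
Chunk 3: stream[17..18]='8' size=0x8=8, data at stream[20..28]='tobpxk66' -> body[7..15], body so far='lw1blrztobpxk66'
Chunk 4: stream[30..31]='0' size=0 (terminator). Final body='lw1blrztobpxk66' (15 bytes)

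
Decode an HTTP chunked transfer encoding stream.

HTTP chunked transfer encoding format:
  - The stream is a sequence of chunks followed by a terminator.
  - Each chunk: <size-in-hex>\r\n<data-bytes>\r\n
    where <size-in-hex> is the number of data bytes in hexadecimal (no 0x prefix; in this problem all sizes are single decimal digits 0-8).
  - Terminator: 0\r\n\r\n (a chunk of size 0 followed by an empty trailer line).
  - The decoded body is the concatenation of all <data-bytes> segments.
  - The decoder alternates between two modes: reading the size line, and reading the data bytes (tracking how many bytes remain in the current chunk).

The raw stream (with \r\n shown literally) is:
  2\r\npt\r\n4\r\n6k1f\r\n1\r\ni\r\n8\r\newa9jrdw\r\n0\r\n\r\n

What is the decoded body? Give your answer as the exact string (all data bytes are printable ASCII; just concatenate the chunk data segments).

Answer: pt6k1fiewa9jrdw

Derivation:
Chunk 1: stream[0..1]='2' size=0x2=2, data at stream[3..5]='pt' -> body[0..2], body so far='pt'
Chunk 2: stream[7..8]='4' size=0x4=4, data at stream[10..14]='6k1f' -> body[2..6], body so far='pt6k1f'
Chunk 3: stream[16..17]='1' size=0x1=1, data at stream[19..20]='i' -> body[6..7], body so far='pt6k1fi'
Chunk 4: stream[22..23]='8' size=0x8=8, data at stream[25..33]='ewa9jrdw' -> body[7..15], body so far='pt6k1fiewa9jrdw'
Chunk 5: stream[35..36]='0' size=0 (terminator). Final body='pt6k1fiewa9jrdw' (15 bytes)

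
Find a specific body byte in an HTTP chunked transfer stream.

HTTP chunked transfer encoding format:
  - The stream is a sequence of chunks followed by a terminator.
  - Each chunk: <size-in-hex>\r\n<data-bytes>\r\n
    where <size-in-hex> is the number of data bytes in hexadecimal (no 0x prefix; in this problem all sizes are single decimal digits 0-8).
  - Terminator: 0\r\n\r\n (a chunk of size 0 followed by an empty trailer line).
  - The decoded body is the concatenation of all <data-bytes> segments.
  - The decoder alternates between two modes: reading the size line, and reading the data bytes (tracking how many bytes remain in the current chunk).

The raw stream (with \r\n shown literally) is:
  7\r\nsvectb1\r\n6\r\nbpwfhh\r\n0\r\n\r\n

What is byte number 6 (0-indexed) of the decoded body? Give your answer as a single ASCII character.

Chunk 1: stream[0..1]='7' size=0x7=7, data at stream[3..10]='svectb1' -> body[0..7], body so far='svectb1'
Chunk 2: stream[12..13]='6' size=0x6=6, data at stream[15..21]='bpwfhh' -> body[7..13], body so far='svectb1bpwfhh'
Chunk 3: stream[23..24]='0' size=0 (terminator). Final body='svectb1bpwfhh' (13 bytes)
Body byte 6 = '1'

Answer: 1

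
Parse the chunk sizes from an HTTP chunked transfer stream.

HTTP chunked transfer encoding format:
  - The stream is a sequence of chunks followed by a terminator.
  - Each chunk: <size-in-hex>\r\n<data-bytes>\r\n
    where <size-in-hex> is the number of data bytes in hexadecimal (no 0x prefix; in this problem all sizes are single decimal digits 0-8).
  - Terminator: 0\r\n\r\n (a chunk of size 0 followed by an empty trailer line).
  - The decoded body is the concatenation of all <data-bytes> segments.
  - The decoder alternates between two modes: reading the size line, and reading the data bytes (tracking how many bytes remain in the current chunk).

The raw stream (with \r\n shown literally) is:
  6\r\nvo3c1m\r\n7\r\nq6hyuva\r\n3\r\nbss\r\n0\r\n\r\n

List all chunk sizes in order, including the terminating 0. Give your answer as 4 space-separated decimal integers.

Chunk 1: stream[0..1]='6' size=0x6=6, data at stream[3..9]='vo3c1m' -> body[0..6], body so far='vo3c1m'
Chunk 2: stream[11..12]='7' size=0x7=7, data at stream[14..21]='q6hyuva' -> body[6..13], body so far='vo3c1mq6hyuva'
Chunk 3: stream[23..24]='3' size=0x3=3, data at stream[26..29]='bss' -> body[13..16], body so far='vo3c1mq6hyuvabss'
Chunk 4: stream[31..32]='0' size=0 (terminator). Final body='vo3c1mq6hyuvabss' (16 bytes)

Answer: 6 7 3 0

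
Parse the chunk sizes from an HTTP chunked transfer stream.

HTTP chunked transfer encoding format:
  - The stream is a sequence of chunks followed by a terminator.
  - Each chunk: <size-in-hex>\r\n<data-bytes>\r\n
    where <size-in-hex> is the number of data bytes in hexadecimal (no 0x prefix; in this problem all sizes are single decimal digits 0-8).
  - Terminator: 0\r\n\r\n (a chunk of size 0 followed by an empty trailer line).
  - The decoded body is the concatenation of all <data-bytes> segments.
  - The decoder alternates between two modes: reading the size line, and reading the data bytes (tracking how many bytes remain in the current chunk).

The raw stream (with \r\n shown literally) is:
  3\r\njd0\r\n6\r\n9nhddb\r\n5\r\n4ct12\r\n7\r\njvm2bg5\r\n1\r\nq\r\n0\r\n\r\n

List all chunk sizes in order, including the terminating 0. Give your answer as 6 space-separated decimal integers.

Chunk 1: stream[0..1]='3' size=0x3=3, data at stream[3..6]='jd0' -> body[0..3], body so far='jd0'
Chunk 2: stream[8..9]='6' size=0x6=6, data at stream[11..17]='9nhddb' -> body[3..9], body so far='jd09nhddb'
Chunk 3: stream[19..20]='5' size=0x5=5, data at stream[22..27]='4ct12' -> body[9..14], body so far='jd09nhddb4ct12'
Chunk 4: stream[29..30]='7' size=0x7=7, data at stream[32..39]='jvm2bg5' -> body[14..21], body so far='jd09nhddb4ct12jvm2bg5'
Chunk 5: stream[41..42]='1' size=0x1=1, data at stream[44..45]='q' -> body[21..22], body so far='jd09nhddb4ct12jvm2bg5q'
Chunk 6: stream[47..48]='0' size=0 (terminator). Final body='jd09nhddb4ct12jvm2bg5q' (22 bytes)

Answer: 3 6 5 7 1 0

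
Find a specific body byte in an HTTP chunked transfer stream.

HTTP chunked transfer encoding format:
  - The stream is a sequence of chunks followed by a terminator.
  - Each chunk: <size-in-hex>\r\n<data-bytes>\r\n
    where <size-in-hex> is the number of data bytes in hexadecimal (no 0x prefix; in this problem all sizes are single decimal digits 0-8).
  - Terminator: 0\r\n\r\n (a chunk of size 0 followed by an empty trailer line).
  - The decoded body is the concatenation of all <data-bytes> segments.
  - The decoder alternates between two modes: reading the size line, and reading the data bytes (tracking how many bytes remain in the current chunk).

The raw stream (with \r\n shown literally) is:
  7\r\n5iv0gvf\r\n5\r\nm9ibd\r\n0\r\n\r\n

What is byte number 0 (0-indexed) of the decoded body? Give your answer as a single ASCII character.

Answer: 5

Derivation:
Chunk 1: stream[0..1]='7' size=0x7=7, data at stream[3..10]='5iv0gvf' -> body[0..7], body so far='5iv0gvf'
Chunk 2: stream[12..13]='5' size=0x5=5, data at stream[15..20]='m9ibd' -> body[7..12], body so far='5iv0gvfm9ibd'
Chunk 3: stream[22..23]='0' size=0 (terminator). Final body='5iv0gvfm9ibd' (12 bytes)
Body byte 0 = '5'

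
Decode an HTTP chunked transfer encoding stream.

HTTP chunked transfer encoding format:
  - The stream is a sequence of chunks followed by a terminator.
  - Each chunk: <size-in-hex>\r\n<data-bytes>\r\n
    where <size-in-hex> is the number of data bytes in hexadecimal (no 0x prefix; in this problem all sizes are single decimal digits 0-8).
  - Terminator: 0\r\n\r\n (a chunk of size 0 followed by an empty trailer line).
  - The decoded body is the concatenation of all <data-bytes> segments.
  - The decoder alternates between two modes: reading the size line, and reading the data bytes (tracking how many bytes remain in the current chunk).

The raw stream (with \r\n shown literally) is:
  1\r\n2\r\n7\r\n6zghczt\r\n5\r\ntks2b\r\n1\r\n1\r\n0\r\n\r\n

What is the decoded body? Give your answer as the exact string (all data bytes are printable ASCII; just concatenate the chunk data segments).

Answer: 26zghczttks2b1

Derivation:
Chunk 1: stream[0..1]='1' size=0x1=1, data at stream[3..4]='2' -> body[0..1], body so far='2'
Chunk 2: stream[6..7]='7' size=0x7=7, data at stream[9..16]='6zghczt' -> body[1..8], body so far='26zghczt'
Chunk 3: stream[18..19]='5' size=0x5=5, data at stream[21..26]='tks2b' -> body[8..13], body so far='26zghczttks2b'
Chunk 4: stream[28..29]='1' size=0x1=1, data at stream[31..32]='1' -> body[13..14], body so far='26zghczttks2b1'
Chunk 5: stream[34..35]='0' size=0 (terminator). Final body='26zghczttks2b1' (14 bytes)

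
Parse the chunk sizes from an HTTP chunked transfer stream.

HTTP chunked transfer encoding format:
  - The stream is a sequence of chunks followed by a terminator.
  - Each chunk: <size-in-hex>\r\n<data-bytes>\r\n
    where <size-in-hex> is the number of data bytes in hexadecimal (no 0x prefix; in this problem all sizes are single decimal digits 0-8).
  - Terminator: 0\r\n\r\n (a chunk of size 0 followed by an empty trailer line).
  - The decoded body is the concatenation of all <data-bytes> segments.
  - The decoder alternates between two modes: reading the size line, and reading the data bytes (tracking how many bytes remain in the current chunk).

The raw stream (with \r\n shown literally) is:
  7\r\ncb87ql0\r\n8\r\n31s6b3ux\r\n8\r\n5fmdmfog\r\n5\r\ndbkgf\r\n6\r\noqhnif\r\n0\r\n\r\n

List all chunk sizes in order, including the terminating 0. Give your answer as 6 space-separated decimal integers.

Answer: 7 8 8 5 6 0

Derivation:
Chunk 1: stream[0..1]='7' size=0x7=7, data at stream[3..10]='cb87ql0' -> body[0..7], body so far='cb87ql0'
Chunk 2: stream[12..13]='8' size=0x8=8, data at stream[15..23]='31s6b3ux' -> body[7..15], body so far='cb87ql031s6b3ux'
Chunk 3: stream[25..26]='8' size=0x8=8, data at stream[28..36]='5fmdmfog' -> body[15..23], body so far='cb87ql031s6b3ux5fmdmfog'
Chunk 4: stream[38..39]='5' size=0x5=5, data at stream[41..46]='dbkgf' -> body[23..28], body so far='cb87ql031s6b3ux5fmdmfogdbkgf'
Chunk 5: stream[48..49]='6' size=0x6=6, data at stream[51..57]='oqhnif' -> body[28..34], body so far='cb87ql031s6b3ux5fmdmfogdbkgfoqhnif'
Chunk 6: stream[59..60]='0' size=0 (terminator). Final body='cb87ql031s6b3ux5fmdmfogdbkgfoqhnif' (34 bytes)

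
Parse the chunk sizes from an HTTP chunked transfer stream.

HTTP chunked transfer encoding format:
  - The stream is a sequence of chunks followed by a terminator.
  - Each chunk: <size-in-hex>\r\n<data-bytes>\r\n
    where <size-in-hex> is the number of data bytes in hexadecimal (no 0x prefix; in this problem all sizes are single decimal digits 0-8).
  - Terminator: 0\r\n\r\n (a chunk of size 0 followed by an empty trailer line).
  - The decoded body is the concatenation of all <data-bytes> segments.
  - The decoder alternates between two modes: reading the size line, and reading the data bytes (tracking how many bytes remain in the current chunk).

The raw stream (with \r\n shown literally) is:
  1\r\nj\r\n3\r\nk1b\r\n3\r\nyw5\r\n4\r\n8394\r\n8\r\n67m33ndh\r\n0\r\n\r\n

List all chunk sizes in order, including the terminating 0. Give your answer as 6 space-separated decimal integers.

Chunk 1: stream[0..1]='1' size=0x1=1, data at stream[3..4]='j' -> body[0..1], body so far='j'
Chunk 2: stream[6..7]='3' size=0x3=3, data at stream[9..12]='k1b' -> body[1..4], body so far='jk1b'
Chunk 3: stream[14..15]='3' size=0x3=3, data at stream[17..20]='yw5' -> body[4..7], body so far='jk1byw5'
Chunk 4: stream[22..23]='4' size=0x4=4, data at stream[25..29]='8394' -> body[7..11], body so far='jk1byw58394'
Chunk 5: stream[31..32]='8' size=0x8=8, data at stream[34..42]='67m33ndh' -> body[11..19], body so far='jk1byw5839467m33ndh'
Chunk 6: stream[44..45]='0' size=0 (terminator). Final body='jk1byw5839467m33ndh' (19 bytes)

Answer: 1 3 3 4 8 0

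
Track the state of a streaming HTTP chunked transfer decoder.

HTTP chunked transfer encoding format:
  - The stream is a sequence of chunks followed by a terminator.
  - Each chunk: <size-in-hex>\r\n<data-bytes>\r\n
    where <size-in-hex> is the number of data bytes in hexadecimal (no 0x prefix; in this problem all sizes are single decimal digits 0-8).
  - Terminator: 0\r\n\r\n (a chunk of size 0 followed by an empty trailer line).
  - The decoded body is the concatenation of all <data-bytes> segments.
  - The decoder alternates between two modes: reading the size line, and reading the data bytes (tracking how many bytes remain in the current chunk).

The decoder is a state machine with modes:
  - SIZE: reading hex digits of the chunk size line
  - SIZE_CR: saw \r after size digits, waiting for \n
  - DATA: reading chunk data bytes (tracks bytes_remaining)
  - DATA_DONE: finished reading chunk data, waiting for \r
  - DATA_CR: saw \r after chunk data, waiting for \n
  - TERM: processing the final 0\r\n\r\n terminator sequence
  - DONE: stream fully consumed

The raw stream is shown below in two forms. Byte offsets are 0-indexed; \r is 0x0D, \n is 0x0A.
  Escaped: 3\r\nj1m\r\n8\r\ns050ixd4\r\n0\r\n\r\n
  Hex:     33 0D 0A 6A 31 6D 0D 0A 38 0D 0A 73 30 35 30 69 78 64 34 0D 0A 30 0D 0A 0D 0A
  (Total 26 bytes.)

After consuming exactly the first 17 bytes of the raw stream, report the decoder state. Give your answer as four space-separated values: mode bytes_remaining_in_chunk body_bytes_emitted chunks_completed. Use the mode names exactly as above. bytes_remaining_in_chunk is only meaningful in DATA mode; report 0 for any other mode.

Answer: DATA 2 9 1

Derivation:
Byte 0 = '3': mode=SIZE remaining=0 emitted=0 chunks_done=0
Byte 1 = 0x0D: mode=SIZE_CR remaining=0 emitted=0 chunks_done=0
Byte 2 = 0x0A: mode=DATA remaining=3 emitted=0 chunks_done=0
Byte 3 = 'j': mode=DATA remaining=2 emitted=1 chunks_done=0
Byte 4 = '1': mode=DATA remaining=1 emitted=2 chunks_done=0
Byte 5 = 'm': mode=DATA_DONE remaining=0 emitted=3 chunks_done=0
Byte 6 = 0x0D: mode=DATA_CR remaining=0 emitted=3 chunks_done=0
Byte 7 = 0x0A: mode=SIZE remaining=0 emitted=3 chunks_done=1
Byte 8 = '8': mode=SIZE remaining=0 emitted=3 chunks_done=1
Byte 9 = 0x0D: mode=SIZE_CR remaining=0 emitted=3 chunks_done=1
Byte 10 = 0x0A: mode=DATA remaining=8 emitted=3 chunks_done=1
Byte 11 = 's': mode=DATA remaining=7 emitted=4 chunks_done=1
Byte 12 = '0': mode=DATA remaining=6 emitted=5 chunks_done=1
Byte 13 = '5': mode=DATA remaining=5 emitted=6 chunks_done=1
Byte 14 = '0': mode=DATA remaining=4 emitted=7 chunks_done=1
Byte 15 = 'i': mode=DATA remaining=3 emitted=8 chunks_done=1
Byte 16 = 'x': mode=DATA remaining=2 emitted=9 chunks_done=1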